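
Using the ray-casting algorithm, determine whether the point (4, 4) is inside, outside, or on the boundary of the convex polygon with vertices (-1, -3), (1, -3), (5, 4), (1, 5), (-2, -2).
The point (4, 4) lies strictly inside the polygon

Cast a horizontal ray to the right from the query point and count how many polygon edges it crosses (each edge strictly once or zero times, handled with the usual half-open convention). 
Parity of crossings → odd ⇒ inside.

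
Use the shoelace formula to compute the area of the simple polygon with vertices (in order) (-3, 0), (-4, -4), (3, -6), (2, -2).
Area = 24

Shoelace formula: Area = (1/2) |Σ_i (x_i · y_{i+1} − x_{i+1} · y_i)| (indices mod n). Compute each cross term:
  (-3)(-4) − (-4)(0) = 12
  (-4)(-6) − (3)(-4) = 36
  (3)(-2) − (2)(-6) = 6
  (2)(0) − (-3)(-2) = -6
Sum = 48, so (signed) Area = 48/2 = 24, |Area| = 24.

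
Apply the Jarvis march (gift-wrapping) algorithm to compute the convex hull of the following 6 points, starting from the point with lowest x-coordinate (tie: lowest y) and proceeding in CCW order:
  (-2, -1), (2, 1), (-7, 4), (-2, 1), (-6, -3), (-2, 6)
Hull (CCW) = [(-7, 4), (-6, -3), (2, 1), (-2, 6)]

Jarvis march: at each step, from the current hull vertex p, select the next vertex q as the point such that every other point lies strictly to the left of (or on) the directed line p → q. (Equivalently: for every other point r, the cross product (q − p) × (r − p) ≥ 0.)
Starting point (lowest x, tie lowest y): (-7, 4). Wrap until returning to start. Resulting hull: (-7, 4), (-6, -3), (2, 1), (-2, 6).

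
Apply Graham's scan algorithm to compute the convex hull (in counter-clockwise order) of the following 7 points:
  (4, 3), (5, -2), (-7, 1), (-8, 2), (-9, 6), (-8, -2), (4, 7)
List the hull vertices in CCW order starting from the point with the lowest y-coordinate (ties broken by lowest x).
Hull (CCW) = [(-8, -2), (5, -2), (4, 7), (-9, 6)]

Graham scan procedure:
  1. Find the pivot p₀ = point with lowest y (tie → lowest x): (-8, -2).
  2. Sort the remaining points by polar angle around p₀.
  3. Walk through sorted points, maintaining a stack; pop the top while the last three entries make a non-left turn (cross product ≤ 0).
  4. Final stack is the convex hull in CCW order: (-8, -2), (5, -2), (4, 7), (-9, 6).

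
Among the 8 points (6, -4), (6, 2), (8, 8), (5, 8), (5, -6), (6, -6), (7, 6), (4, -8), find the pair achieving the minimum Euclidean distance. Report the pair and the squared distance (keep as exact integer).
Pair = ((5, -6), (6, -6)); squared distance = 1

Compute all C(8, 2) = 28 pairwise squared distances (x_i − x_j)² + (y_i − y_j)². The minimum is 1, attained by the pair ((5, -6), (6, -6)).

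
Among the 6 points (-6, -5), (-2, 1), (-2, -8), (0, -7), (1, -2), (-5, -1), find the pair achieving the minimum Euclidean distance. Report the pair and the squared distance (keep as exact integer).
Pair = ((-2, -8), (0, -7)); squared distance = 5

Compute all C(6, 2) = 15 pairwise squared distances (x_i − x_j)² + (y_i − y_j)². The minimum is 5, attained by the pair ((-2, -8), (0, -7)).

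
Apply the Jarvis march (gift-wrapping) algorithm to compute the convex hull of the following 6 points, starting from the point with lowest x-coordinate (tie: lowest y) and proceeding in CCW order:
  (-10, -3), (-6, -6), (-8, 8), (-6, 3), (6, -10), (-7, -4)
Hull (CCW) = [(-10, -3), (-6, -6), (6, -10), (-8, 8)]

Jarvis march: at each step, from the current hull vertex p, select the next vertex q as the point such that every other point lies strictly to the left of (or on) the directed line p → q. (Equivalently: for every other point r, the cross product (q − p) × (r − p) ≥ 0.)
Starting point (lowest x, tie lowest y): (-10, -3). Wrap until returning to start. Resulting hull: (-10, -3), (-6, -6), (6, -10), (-8, 8).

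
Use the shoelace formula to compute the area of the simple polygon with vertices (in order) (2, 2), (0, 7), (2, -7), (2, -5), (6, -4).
Area = 23

Shoelace formula: Area = (1/2) |Σ_i (x_i · y_{i+1} − x_{i+1} · y_i)| (indices mod n). Compute each cross term:
  (2)(7) − (0)(2) = 14
  (0)(-7) − (2)(7) = -14
  (2)(-5) − (2)(-7) = 4
  (2)(-4) − (6)(-5) = 22
  (6)(2) − (2)(-4) = 20
Sum = 46, so (signed) Area = 46/2 = 23, |Area| = 23.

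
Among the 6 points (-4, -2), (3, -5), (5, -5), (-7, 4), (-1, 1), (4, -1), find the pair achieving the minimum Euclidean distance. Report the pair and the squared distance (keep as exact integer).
Pair = ((3, -5), (5, -5)); squared distance = 4

Compute all C(6, 2) = 15 pairwise squared distances (x_i − x_j)² + (y_i − y_j)². The minimum is 4, attained by the pair ((3, -5), (5, -5)).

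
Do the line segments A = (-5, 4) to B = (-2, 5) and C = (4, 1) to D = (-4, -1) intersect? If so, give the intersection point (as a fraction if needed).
No (intersection of containing lines falls outside at least one segment)

Parametrize and solve: t = -21, s = 9. At least one of these is outside [0, 1], so the segments do not intersect.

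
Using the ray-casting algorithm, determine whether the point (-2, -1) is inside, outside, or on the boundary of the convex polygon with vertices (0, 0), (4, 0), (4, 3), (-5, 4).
The point (-2, -1) lies strictly outside the polygon

Cast a horizontal ray to the right from the query point and count how many polygon edges it crosses (each edge strictly once or zero times, handled with the usual half-open convention). 
Parity of crossings → even ⇒ outside.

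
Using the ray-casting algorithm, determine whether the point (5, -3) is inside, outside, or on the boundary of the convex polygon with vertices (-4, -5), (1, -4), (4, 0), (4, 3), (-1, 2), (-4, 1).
The point (5, -3) lies strictly outside the polygon

Cast a horizontal ray to the right from the query point and count how many polygon edges it crosses (each edge strictly once or zero times, handled with the usual half-open convention). 
Parity of crossings → even ⇒ outside.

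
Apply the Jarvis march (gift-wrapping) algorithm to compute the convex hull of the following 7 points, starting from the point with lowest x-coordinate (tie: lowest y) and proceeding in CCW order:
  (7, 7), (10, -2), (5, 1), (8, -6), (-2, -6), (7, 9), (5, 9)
Hull (CCW) = [(-2, -6), (8, -6), (10, -2), (7, 9), (5, 9)]

Jarvis march: at each step, from the current hull vertex p, select the next vertex q as the point such that every other point lies strictly to the left of (or on) the directed line p → q. (Equivalently: for every other point r, the cross product (q − p) × (r − p) ≥ 0.)
Starting point (lowest x, tie lowest y): (-2, -6). Wrap until returning to start. Resulting hull: (-2, -6), (8, -6), (10, -2), (7, 9), (5, 9).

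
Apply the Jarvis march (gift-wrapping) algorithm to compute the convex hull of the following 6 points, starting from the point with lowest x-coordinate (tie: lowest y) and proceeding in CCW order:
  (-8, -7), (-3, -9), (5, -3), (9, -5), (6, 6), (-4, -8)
Hull (CCW) = [(-8, -7), (-3, -9), (9, -5), (6, 6)]

Jarvis march: at each step, from the current hull vertex p, select the next vertex q as the point such that every other point lies strictly to the left of (or on) the directed line p → q. (Equivalently: for every other point r, the cross product (q − p) × (r − p) ≥ 0.)
Starting point (lowest x, tie lowest y): (-8, -7). Wrap until returning to start. Resulting hull: (-8, -7), (-3, -9), (9, -5), (6, 6).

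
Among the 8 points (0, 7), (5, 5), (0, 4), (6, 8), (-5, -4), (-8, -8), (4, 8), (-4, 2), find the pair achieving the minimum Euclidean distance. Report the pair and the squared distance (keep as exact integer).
Pair = ((6, 8), (4, 8)); squared distance = 4

Compute all C(8, 2) = 28 pairwise squared distances (x_i − x_j)² + (y_i − y_j)². The minimum is 4, attained by the pair ((6, 8), (4, 8)).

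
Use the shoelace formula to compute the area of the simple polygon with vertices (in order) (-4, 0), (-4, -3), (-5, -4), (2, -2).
Area = 23/2

Shoelace formula: Area = (1/2) |Σ_i (x_i · y_{i+1} − x_{i+1} · y_i)| (indices mod n). Compute each cross term:
  (-4)(-3) − (-4)(0) = 12
  (-4)(-4) − (-5)(-3) = 1
  (-5)(-2) − (2)(-4) = 18
  (2)(0) − (-4)(-2) = -8
Sum = 23, so (signed) Area = 23/2 = 23/2, |Area| = 23/2.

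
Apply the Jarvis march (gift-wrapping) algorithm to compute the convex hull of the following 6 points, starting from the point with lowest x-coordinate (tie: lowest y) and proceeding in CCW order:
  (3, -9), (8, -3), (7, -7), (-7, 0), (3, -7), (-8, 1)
Hull (CCW) = [(-8, 1), (-7, 0), (3, -9), (7, -7), (8, -3)]

Jarvis march: at each step, from the current hull vertex p, select the next vertex q as the point such that every other point lies strictly to the left of (or on) the directed line p → q. (Equivalently: for every other point r, the cross product (q − p) × (r − p) ≥ 0.)
Starting point (lowest x, tie lowest y): (-8, 1). Wrap until returning to start. Resulting hull: (-8, 1), (-7, 0), (3, -9), (7, -7), (8, -3).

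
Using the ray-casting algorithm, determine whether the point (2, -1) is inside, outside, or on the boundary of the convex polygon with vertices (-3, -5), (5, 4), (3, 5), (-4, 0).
The point (2, -1) lies strictly outside the polygon

Cast a horizontal ray to the right from the query point and count how many polygon edges it crosses (each edge strictly once or zero times, handled with the usual half-open convention). 
Parity of crossings → even ⇒ outside.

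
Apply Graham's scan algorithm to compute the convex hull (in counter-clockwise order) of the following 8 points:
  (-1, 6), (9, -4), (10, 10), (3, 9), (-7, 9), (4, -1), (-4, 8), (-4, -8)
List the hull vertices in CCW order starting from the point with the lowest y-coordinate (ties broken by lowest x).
Hull (CCW) = [(-4, -8), (9, -4), (10, 10), (-7, 9)]

Graham scan procedure:
  1. Find the pivot p₀ = point with lowest y (tie → lowest x): (-4, -8).
  2. Sort the remaining points by polar angle around p₀.
  3. Walk through sorted points, maintaining a stack; pop the top while the last three entries make a non-left turn (cross product ≤ 0).
  4. Final stack is the convex hull in CCW order: (-4, -8), (9, -4), (10, 10), (-7, 9).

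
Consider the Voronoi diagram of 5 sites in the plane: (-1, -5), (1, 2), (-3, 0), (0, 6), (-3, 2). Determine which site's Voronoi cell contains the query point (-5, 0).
Nearest site = (-3, 0)

The Voronoi cell of site s contains exactly those query points closer to s than to any other site. Compute squared distances from q = (-5, 0) to each site:
  (-3 − -5)² + (0 − 0)² = 4
  (-3 − -5)² + (2 − 0)² = 8
  (1 − -5)² + (2 − 0)² = 40
  (-1 − -5)² + (-5 − 0)² = 41
  (0 − -5)² + (6 − 0)² = 61
Minimum is attained by (-3, 0), so q lies in its Voronoi cell.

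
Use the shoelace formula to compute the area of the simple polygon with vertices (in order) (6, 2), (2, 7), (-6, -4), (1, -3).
Area = 57

Shoelace formula: Area = (1/2) |Σ_i (x_i · y_{i+1} − x_{i+1} · y_i)| (indices mod n). Compute each cross term:
  (6)(7) − (2)(2) = 38
  (2)(-4) − (-6)(7) = 34
  (-6)(-3) − (1)(-4) = 22
  (1)(2) − (6)(-3) = 20
Sum = 114, so (signed) Area = 114/2 = 57, |Area| = 57.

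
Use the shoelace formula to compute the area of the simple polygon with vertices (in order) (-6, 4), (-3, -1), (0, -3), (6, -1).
Area = 63/2

Shoelace formula: Area = (1/2) |Σ_i (x_i · y_{i+1} − x_{i+1} · y_i)| (indices mod n). Compute each cross term:
  (-6)(-1) − (-3)(4) = 18
  (-3)(-3) − (0)(-1) = 9
  (0)(-1) − (6)(-3) = 18
  (6)(4) − (-6)(-1) = 18
Sum = 63, so (signed) Area = 63/2 = 63/2, |Area| = 63/2.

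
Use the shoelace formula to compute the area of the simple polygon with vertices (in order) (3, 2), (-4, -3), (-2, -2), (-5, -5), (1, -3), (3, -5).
Area = 23

Shoelace formula: Area = (1/2) |Σ_i (x_i · y_{i+1} − x_{i+1} · y_i)| (indices mod n). Compute each cross term:
  (3)(-3) − (-4)(2) = -1
  (-4)(-2) − (-2)(-3) = 2
  (-2)(-5) − (-5)(-2) = 0
  (-5)(-3) − (1)(-5) = 20
  (1)(-5) − (3)(-3) = 4
  (3)(2) − (3)(-5) = 21
Sum = 46, so (signed) Area = 46/2 = 23, |Area| = 23.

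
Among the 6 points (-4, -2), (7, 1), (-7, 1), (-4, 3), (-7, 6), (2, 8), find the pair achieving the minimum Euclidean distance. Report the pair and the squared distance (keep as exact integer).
Pair = ((-7, 1), (-4, 3)); squared distance = 13

Compute all C(6, 2) = 15 pairwise squared distances (x_i − x_j)² + (y_i − y_j)². The minimum is 13, attained by the pair ((-7, 1), (-4, 3)).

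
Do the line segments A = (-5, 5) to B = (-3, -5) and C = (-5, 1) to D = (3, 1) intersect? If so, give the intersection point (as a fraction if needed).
Yes; intersection at (-21/5, 1) (t = 2/5 on AB, s = 1/10 on CD)

Parametrize AB as A + t(B − A) = (-5 + 2 t, 5 + -10 t) and CD as C + s(D − C) = (-5 + 8 s, 1 + 0 s). Solve the linear system for (t, s). Determinant = -80 ≠ 0, so a unique intersection of the containing lines exists. Solution: t = 2/5, s = 1/10 — both in [0, 1], so the segments cross. Intersection point: (-21/5, 1).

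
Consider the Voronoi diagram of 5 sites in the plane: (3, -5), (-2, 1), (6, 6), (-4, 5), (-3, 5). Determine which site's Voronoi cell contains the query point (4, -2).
Nearest site = (3, -5)

The Voronoi cell of site s contains exactly those query points closer to s than to any other site. Compute squared distances from q = (4, -2) to each site:
  (3 − 4)² + (-5 − -2)² = 10
  (-2 − 4)² + (1 − -2)² = 45
  (6 − 4)² + (6 − -2)² = 68
  (-3 − 4)² + (5 − -2)² = 98
  (-4 − 4)² + (5 − -2)² = 113
Minimum is attained by (3, -5), so q lies in its Voronoi cell.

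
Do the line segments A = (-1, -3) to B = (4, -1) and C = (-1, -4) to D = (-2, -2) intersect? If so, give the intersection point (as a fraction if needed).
No (intersection of containing lines falls outside at least one segment)

Parametrize and solve: t = -1/12, s = 5/12. At least one of these is outside [0, 1], so the segments do not intersect.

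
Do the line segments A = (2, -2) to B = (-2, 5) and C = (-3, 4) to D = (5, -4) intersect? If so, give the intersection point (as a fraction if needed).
Yes; intersection at (2/3, 1/3) (t = 1/3 on AB, s = 11/24 on CD)

Parametrize AB as A + t(B − A) = (2 + -4 t, -2 + 7 t) and CD as C + s(D − C) = (-3 + 8 s, 4 + -8 s). Solve the linear system for (t, s). Determinant = 24 ≠ 0, so a unique intersection of the containing lines exists. Solution: t = 1/3, s = 11/24 — both in [0, 1], so the segments cross. Intersection point: (2/3, 1/3).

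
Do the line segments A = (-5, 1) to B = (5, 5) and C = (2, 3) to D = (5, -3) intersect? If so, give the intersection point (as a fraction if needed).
No (intersection of containing lines falls outside at least one segment)

Parametrize and solve: t = 2/3, s = -1/9. At least one of these is outside [0, 1], so the segments do not intersect.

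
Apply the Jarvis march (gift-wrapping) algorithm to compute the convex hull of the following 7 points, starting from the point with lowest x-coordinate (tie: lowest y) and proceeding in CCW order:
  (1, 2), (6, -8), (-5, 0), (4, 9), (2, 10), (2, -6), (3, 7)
Hull (CCW) = [(-5, 0), (2, -6), (6, -8), (4, 9), (2, 10)]

Jarvis march: at each step, from the current hull vertex p, select the next vertex q as the point such that every other point lies strictly to the left of (or on) the directed line p → q. (Equivalently: for every other point r, the cross product (q − p) × (r − p) ≥ 0.)
Starting point (lowest x, tie lowest y): (-5, 0). Wrap until returning to start. Resulting hull: (-5, 0), (2, -6), (6, -8), (4, 9), (2, 10).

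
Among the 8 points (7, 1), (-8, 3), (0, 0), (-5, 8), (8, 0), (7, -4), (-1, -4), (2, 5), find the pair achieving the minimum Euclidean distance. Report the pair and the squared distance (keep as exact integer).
Pair = ((7, 1), (8, 0)); squared distance = 2

Compute all C(8, 2) = 28 pairwise squared distances (x_i − x_j)² + (y_i − y_j)². The minimum is 2, attained by the pair ((7, 1), (8, 0)).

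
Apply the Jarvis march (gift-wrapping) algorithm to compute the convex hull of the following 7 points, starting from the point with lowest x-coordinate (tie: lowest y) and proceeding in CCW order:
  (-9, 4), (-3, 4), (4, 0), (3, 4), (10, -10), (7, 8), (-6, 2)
Hull (CCW) = [(-9, 4), (10, -10), (7, 8)]

Jarvis march: at each step, from the current hull vertex p, select the next vertex q as the point such that every other point lies strictly to the left of (or on) the directed line p → q. (Equivalently: for every other point r, the cross product (q − p) × (r − p) ≥ 0.)
Starting point (lowest x, tie lowest y): (-9, 4). Wrap until returning to start. Resulting hull: (-9, 4), (10, -10), (7, 8).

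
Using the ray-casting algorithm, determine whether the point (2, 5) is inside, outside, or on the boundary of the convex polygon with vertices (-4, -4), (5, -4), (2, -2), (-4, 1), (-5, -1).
The point (2, 5) lies strictly outside the polygon

Cast a horizontal ray to the right from the query point and count how many polygon edges it crosses (each edge strictly once or zero times, handled with the usual half-open convention). 
Parity of crossings → even ⇒ outside.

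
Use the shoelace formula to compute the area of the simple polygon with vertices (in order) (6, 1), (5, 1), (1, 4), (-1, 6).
Area = 7/2

Shoelace formula: Area = (1/2) |Σ_i (x_i · y_{i+1} − x_{i+1} · y_i)| (indices mod n). Compute each cross term:
  (6)(1) − (5)(1) = 1
  (5)(4) − (1)(1) = 19
  (1)(6) − (-1)(4) = 10
  (-1)(1) − (6)(6) = -37
Sum = -7, so (signed) Area = -7/2 = -7/2, |Area| = 7/2.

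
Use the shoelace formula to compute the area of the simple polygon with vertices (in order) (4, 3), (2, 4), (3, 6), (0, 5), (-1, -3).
Area = 39/2

Shoelace formula: Area = (1/2) |Σ_i (x_i · y_{i+1} − x_{i+1} · y_i)| (indices mod n). Compute each cross term:
  (4)(4) − (2)(3) = 10
  (2)(6) − (3)(4) = 0
  (3)(5) − (0)(6) = 15
  (0)(-3) − (-1)(5) = 5
  (-1)(3) − (4)(-3) = 9
Sum = 39, so (signed) Area = 39/2 = 39/2, |Area| = 39/2.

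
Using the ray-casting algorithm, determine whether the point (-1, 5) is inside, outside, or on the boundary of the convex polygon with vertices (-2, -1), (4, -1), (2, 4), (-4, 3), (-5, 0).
The point (-1, 5) lies strictly outside the polygon

Cast a horizontal ray to the right from the query point and count how many polygon edges it crosses (each edge strictly once or zero times, handled with the usual half-open convention). 
Parity of crossings → even ⇒ outside.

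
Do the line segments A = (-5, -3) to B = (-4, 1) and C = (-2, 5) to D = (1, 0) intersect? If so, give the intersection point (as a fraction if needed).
No (intersection of containing lines falls outside at least one segment)

Parametrize and solve: t = 39/17, s = -4/17. At least one of these is outside [0, 1], so the segments do not intersect.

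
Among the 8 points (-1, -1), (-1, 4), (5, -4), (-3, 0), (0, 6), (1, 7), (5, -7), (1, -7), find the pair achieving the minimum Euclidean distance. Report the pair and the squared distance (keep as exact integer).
Pair = ((0, 6), (1, 7)); squared distance = 2

Compute all C(8, 2) = 28 pairwise squared distances (x_i − x_j)² + (y_i − y_j)². The minimum is 2, attained by the pair ((0, 6), (1, 7)).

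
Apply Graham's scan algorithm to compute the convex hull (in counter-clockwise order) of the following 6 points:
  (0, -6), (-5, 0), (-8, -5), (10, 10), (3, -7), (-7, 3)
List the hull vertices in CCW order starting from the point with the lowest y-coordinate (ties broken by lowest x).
Hull (CCW) = [(3, -7), (10, 10), (-7, 3), (-8, -5)]

Graham scan procedure:
  1. Find the pivot p₀ = point with lowest y (tie → lowest x): (3, -7).
  2. Sort the remaining points by polar angle around p₀.
  3. Walk through sorted points, maintaining a stack; pop the top while the last three entries make a non-left turn (cross product ≤ 0).
  4. Final stack is the convex hull in CCW order: (3, -7), (10, 10), (-7, 3), (-8, -5).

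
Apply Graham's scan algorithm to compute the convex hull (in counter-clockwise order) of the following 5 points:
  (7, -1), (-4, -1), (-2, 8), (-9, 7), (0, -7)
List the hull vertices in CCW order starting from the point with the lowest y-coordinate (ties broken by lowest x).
Hull (CCW) = [(0, -7), (7, -1), (-2, 8), (-9, 7), (-4, -1)]

Graham scan procedure:
  1. Find the pivot p₀ = point with lowest y (tie → lowest x): (0, -7).
  2. Sort the remaining points by polar angle around p₀.
  3. Walk through sorted points, maintaining a stack; pop the top while the last three entries make a non-left turn (cross product ≤ 0).
  4. Final stack is the convex hull in CCW order: (0, -7), (7, -1), (-2, 8), (-9, 7), (-4, -1).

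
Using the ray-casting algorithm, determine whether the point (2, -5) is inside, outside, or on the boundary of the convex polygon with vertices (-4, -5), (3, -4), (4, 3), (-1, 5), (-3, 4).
The point (2, -5) lies strictly outside the polygon

Cast a horizontal ray to the right from the query point and count how many polygon edges it crosses (each edge strictly once or zero times, handled with the usual half-open convention). 
Parity of crossings → even ⇒ outside.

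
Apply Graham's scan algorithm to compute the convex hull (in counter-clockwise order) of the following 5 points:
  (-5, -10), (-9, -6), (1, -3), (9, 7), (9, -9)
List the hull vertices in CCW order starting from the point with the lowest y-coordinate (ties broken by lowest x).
Hull (CCW) = [(-5, -10), (9, -9), (9, 7), (-9, -6)]

Graham scan procedure:
  1. Find the pivot p₀ = point with lowest y (tie → lowest x): (-5, -10).
  2. Sort the remaining points by polar angle around p₀.
  3. Walk through sorted points, maintaining a stack; pop the top while the last three entries make a non-left turn (cross product ≤ 0).
  4. Final stack is the convex hull in CCW order: (-5, -10), (9, -9), (9, 7), (-9, -6).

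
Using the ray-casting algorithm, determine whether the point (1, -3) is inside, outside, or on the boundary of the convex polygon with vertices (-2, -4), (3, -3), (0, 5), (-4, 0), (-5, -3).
The point (1, -3) lies strictly inside the polygon

Cast a horizontal ray to the right from the query point and count how many polygon edges it crosses (each edge strictly once or zero times, handled with the usual half-open convention). 
Parity of crossings → odd ⇒ inside.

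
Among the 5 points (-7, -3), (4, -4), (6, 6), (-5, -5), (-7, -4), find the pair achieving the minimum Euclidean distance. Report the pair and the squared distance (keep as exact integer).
Pair = ((-7, -3), (-7, -4)); squared distance = 1

Compute all C(5, 2) = 10 pairwise squared distances (x_i − x_j)² + (y_i − y_j)². The minimum is 1, attained by the pair ((-7, -3), (-7, -4)).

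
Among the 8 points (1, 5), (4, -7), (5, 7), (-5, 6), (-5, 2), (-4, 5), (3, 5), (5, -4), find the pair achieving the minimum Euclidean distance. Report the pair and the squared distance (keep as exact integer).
Pair = ((-5, 6), (-4, 5)); squared distance = 2

Compute all C(8, 2) = 28 pairwise squared distances (x_i − x_j)² + (y_i − y_j)². The minimum is 2, attained by the pair ((-5, 6), (-4, 5)).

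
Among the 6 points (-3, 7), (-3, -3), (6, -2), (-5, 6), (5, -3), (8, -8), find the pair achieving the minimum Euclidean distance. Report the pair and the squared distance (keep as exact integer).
Pair = ((6, -2), (5, -3)); squared distance = 2

Compute all C(6, 2) = 15 pairwise squared distances (x_i − x_j)² + (y_i − y_j)². The minimum is 2, attained by the pair ((6, -2), (5, -3)).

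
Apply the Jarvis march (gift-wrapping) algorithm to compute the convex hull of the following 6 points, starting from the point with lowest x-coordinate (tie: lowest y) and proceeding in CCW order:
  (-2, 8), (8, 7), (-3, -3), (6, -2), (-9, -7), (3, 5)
Hull (CCW) = [(-9, -7), (6, -2), (8, 7), (-2, 8)]

Jarvis march: at each step, from the current hull vertex p, select the next vertex q as the point such that every other point lies strictly to the left of (or on) the directed line p → q. (Equivalently: for every other point r, the cross product (q − p) × (r − p) ≥ 0.)
Starting point (lowest x, tie lowest y): (-9, -7). Wrap until returning to start. Resulting hull: (-9, -7), (6, -2), (8, 7), (-2, 8).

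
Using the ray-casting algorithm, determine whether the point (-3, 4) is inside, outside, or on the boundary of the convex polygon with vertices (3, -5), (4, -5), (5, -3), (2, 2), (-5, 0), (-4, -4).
The point (-3, 4) lies strictly outside the polygon

Cast a horizontal ray to the right from the query point and count how many polygon edges it crosses (each edge strictly once or zero times, handled with the usual half-open convention). 
Parity of crossings → even ⇒ outside.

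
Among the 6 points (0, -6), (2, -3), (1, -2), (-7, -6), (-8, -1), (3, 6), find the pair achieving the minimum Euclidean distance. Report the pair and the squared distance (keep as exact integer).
Pair = ((2, -3), (1, -2)); squared distance = 2

Compute all C(6, 2) = 15 pairwise squared distances (x_i − x_j)² + (y_i − y_j)². The minimum is 2, attained by the pair ((2, -3), (1, -2)).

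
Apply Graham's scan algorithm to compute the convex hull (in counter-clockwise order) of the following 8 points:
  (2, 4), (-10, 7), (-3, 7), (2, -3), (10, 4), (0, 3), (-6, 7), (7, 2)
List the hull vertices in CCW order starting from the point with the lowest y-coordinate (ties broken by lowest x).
Hull (CCW) = [(2, -3), (10, 4), (-3, 7), (-10, 7)]

Graham scan procedure:
  1. Find the pivot p₀ = point with lowest y (tie → lowest x): (2, -3).
  2. Sort the remaining points by polar angle around p₀.
  3. Walk through sorted points, maintaining a stack; pop the top while the last three entries make a non-left turn (cross product ≤ 0).
  4. Final stack is the convex hull in CCW order: (2, -3), (10, 4), (-3, 7), (-10, 7).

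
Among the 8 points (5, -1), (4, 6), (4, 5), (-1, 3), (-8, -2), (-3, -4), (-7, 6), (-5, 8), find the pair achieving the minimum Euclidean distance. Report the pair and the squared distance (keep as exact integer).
Pair = ((4, 6), (4, 5)); squared distance = 1

Compute all C(8, 2) = 28 pairwise squared distances (x_i − x_j)² + (y_i − y_j)². The minimum is 1, attained by the pair ((4, 6), (4, 5)).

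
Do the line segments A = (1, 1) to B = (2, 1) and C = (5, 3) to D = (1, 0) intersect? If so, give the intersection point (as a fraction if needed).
No (intersection of containing lines falls outside at least one segment)

Parametrize and solve: t = 4/3, s = 2/3. At least one of these is outside [0, 1], so the segments do not intersect.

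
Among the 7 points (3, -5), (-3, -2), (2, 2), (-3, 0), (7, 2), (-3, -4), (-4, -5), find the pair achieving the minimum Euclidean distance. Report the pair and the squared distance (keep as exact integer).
Pair = ((-3, -4), (-4, -5)); squared distance = 2

Compute all C(7, 2) = 21 pairwise squared distances (x_i − x_j)² + (y_i − y_j)². The minimum is 2, attained by the pair ((-3, -4), (-4, -5)).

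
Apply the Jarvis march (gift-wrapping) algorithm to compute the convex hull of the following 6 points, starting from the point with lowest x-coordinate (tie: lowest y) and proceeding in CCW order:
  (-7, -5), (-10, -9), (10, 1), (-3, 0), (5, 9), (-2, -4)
Hull (CCW) = [(-10, -9), (10, 1), (5, 9), (-3, 0), (-7, -5)]

Jarvis march: at each step, from the current hull vertex p, select the next vertex q as the point such that every other point lies strictly to the left of (or on) the directed line p → q. (Equivalently: for every other point r, the cross product (q − p) × (r − p) ≥ 0.)
Starting point (lowest x, tie lowest y): (-10, -9). Wrap until returning to start. Resulting hull: (-10, -9), (10, 1), (5, 9), (-3, 0), (-7, -5).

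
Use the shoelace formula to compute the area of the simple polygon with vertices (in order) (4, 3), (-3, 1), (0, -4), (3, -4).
Area = 31

Shoelace formula: Area = (1/2) |Σ_i (x_i · y_{i+1} − x_{i+1} · y_i)| (indices mod n). Compute each cross term:
  (4)(1) − (-3)(3) = 13
  (-3)(-4) − (0)(1) = 12
  (0)(-4) − (3)(-4) = 12
  (3)(3) − (4)(-4) = 25
Sum = 62, so (signed) Area = 62/2 = 31, |Area| = 31.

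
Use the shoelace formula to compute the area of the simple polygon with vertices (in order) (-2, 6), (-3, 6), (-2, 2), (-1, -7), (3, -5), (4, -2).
Area = 44

Shoelace formula: Area = (1/2) |Σ_i (x_i · y_{i+1} − x_{i+1} · y_i)| (indices mod n). Compute each cross term:
  (-2)(6) − (-3)(6) = 6
  (-3)(2) − (-2)(6) = 6
  (-2)(-7) − (-1)(2) = 16
  (-1)(-5) − (3)(-7) = 26
  (3)(-2) − (4)(-5) = 14
  (4)(6) − (-2)(-2) = 20
Sum = 88, so (signed) Area = 88/2 = 44, |Area| = 44.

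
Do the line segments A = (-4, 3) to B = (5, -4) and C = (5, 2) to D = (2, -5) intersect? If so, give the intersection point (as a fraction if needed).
Yes; intersection at (43/14, -5/2) (t = 11/14 on AB, s = 9/14 on CD)

Parametrize AB as A + t(B − A) = (-4 + 9 t, 3 + -7 t) and CD as C + s(D − C) = (5 + -3 s, 2 + -7 s). Solve the linear system for (t, s). Determinant = 84 ≠ 0, so a unique intersection of the containing lines exists. Solution: t = 11/14, s = 9/14 — both in [0, 1], so the segments cross. Intersection point: (43/14, -5/2).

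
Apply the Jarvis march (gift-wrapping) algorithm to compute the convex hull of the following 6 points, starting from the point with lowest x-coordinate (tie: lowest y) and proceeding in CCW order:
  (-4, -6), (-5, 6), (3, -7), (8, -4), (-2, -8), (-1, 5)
Hull (CCW) = [(-5, 6), (-4, -6), (-2, -8), (3, -7), (8, -4), (-1, 5)]

Jarvis march: at each step, from the current hull vertex p, select the next vertex q as the point such that every other point lies strictly to the left of (or on) the directed line p → q. (Equivalently: for every other point r, the cross product (q − p) × (r − p) ≥ 0.)
Starting point (lowest x, tie lowest y): (-5, 6). Wrap until returning to start. Resulting hull: (-5, 6), (-4, -6), (-2, -8), (3, -7), (8, -4), (-1, 5).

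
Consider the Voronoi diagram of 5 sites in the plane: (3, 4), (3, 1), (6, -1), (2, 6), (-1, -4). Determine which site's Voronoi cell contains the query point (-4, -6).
Nearest site = (-1, -4)

The Voronoi cell of site s contains exactly those query points closer to s than to any other site. Compute squared distances from q = (-4, -6) to each site:
  (-1 − -4)² + (-4 − -6)² = 13
  (3 − -4)² + (1 − -6)² = 98
  (6 − -4)² + (-1 − -6)² = 125
  (3 − -4)² + (4 − -6)² = 149
  (2 − -4)² + (6 − -6)² = 180
Minimum is attained by (-1, -4), so q lies in its Voronoi cell.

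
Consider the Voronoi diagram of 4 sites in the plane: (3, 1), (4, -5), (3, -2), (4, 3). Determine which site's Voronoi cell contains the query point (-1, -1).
Nearest site = (3, -2)

The Voronoi cell of site s contains exactly those query points closer to s than to any other site. Compute squared distances from q = (-1, -1) to each site:
  (3 − -1)² + (-2 − -1)² = 17
  (3 − -1)² + (1 − -1)² = 20
  (4 − -1)² + (-5 − -1)² = 41
  (4 − -1)² + (3 − -1)² = 41
Minimum is attained by (3, -2), so q lies in its Voronoi cell.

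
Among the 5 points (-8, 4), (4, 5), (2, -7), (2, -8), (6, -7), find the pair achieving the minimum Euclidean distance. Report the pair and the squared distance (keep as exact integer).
Pair = ((2, -7), (2, -8)); squared distance = 1

Compute all C(5, 2) = 10 pairwise squared distances (x_i − x_j)² + (y_i − y_j)². The minimum is 1, attained by the pair ((2, -7), (2, -8)).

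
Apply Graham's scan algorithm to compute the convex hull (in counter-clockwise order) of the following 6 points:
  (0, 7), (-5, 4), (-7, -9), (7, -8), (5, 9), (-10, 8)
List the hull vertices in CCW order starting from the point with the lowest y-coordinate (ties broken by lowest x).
Hull (CCW) = [(-7, -9), (7, -8), (5, 9), (-10, 8)]

Graham scan procedure:
  1. Find the pivot p₀ = point with lowest y (tie → lowest x): (-7, -9).
  2. Sort the remaining points by polar angle around p₀.
  3. Walk through sorted points, maintaining a stack; pop the top while the last three entries make a non-left turn (cross product ≤ 0).
  4. Final stack is the convex hull in CCW order: (-7, -9), (7, -8), (5, 9), (-10, 8).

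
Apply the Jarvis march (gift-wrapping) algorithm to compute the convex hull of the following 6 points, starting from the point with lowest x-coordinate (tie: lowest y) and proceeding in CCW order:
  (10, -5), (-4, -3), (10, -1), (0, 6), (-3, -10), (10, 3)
Hull (CCW) = [(-4, -3), (-3, -10), (10, -5), (10, 3), (0, 6)]

Jarvis march: at each step, from the current hull vertex p, select the next vertex q as the point such that every other point lies strictly to the left of (or on) the directed line p → q. (Equivalently: for every other point r, the cross product (q − p) × (r − p) ≥ 0.)
Starting point (lowest x, tie lowest y): (-4, -3). Wrap until returning to start. Resulting hull: (-4, -3), (-3, -10), (10, -5), (10, 3), (0, 6).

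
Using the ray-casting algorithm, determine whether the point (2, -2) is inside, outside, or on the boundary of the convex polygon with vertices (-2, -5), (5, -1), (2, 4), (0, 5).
The point (2, -2) lies strictly inside the polygon

Cast a horizontal ray to the right from the query point and count how many polygon edges it crosses (each edge strictly once or zero times, handled with the usual half-open convention). 
Parity of crossings → odd ⇒ inside.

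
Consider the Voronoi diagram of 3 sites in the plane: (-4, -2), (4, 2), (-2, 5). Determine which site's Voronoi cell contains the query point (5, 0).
Nearest site = (4, 2)

The Voronoi cell of site s contains exactly those query points closer to s than to any other site. Compute squared distances from q = (5, 0) to each site:
  (4 − 5)² + (2 − 0)² = 5
  (-2 − 5)² + (5 − 0)² = 74
  (-4 − 5)² + (-2 − 0)² = 85
Minimum is attained by (4, 2), so q lies in its Voronoi cell.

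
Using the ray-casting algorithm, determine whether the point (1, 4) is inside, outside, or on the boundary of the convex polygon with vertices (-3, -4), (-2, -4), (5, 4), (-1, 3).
The point (1, 4) lies strictly outside the polygon

Cast a horizontal ray to the right from the query point and count how many polygon edges it crosses (each edge strictly once or zero times, handled with the usual half-open convention). 
Parity of crossings → even ⇒ outside.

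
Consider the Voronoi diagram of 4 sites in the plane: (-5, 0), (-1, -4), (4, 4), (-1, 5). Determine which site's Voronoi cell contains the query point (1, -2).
Nearest site = (-1, -4)

The Voronoi cell of site s contains exactly those query points closer to s than to any other site. Compute squared distances from q = (1, -2) to each site:
  (-1 − 1)² + (-4 − -2)² = 8
  (-5 − 1)² + (0 − -2)² = 40
  (4 − 1)² + (4 − -2)² = 45
  (-1 − 1)² + (5 − -2)² = 53
Minimum is attained by (-1, -4), so q lies in its Voronoi cell.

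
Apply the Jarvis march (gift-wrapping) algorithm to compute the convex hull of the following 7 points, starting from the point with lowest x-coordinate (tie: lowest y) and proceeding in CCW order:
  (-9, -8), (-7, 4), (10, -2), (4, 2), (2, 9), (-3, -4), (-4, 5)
Hull (CCW) = [(-9, -8), (10, -2), (2, 9), (-7, 4)]

Jarvis march: at each step, from the current hull vertex p, select the next vertex q as the point such that every other point lies strictly to the left of (or on) the directed line p → q. (Equivalently: for every other point r, the cross product (q − p) × (r − p) ≥ 0.)
Starting point (lowest x, tie lowest y): (-9, -8). Wrap until returning to start. Resulting hull: (-9, -8), (10, -2), (2, 9), (-7, 4).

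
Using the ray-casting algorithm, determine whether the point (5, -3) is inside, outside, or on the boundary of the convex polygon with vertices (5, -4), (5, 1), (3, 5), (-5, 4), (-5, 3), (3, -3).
The point (5, -3) lies on the polygon boundary

Boundary check: the query satisfies the collinearity and bounding-box conditions for some polygon edge, so it lies exactly on the boundary.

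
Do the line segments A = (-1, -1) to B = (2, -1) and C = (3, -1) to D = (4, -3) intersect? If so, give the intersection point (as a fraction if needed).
No (intersection of containing lines falls outside at least one segment)

Parametrize and solve: t = 4/3, s = 0. At least one of these is outside [0, 1], so the segments do not intersect.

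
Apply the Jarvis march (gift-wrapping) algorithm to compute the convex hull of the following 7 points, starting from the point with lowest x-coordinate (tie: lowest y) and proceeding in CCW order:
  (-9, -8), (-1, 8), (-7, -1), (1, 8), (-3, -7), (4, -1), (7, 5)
Hull (CCW) = [(-9, -8), (-3, -7), (4, -1), (7, 5), (1, 8), (-1, 8), (-7, -1)]

Jarvis march: at each step, from the current hull vertex p, select the next vertex q as the point such that every other point lies strictly to the left of (or on) the directed line p → q. (Equivalently: for every other point r, the cross product (q − p) × (r − p) ≥ 0.)
Starting point (lowest x, tie lowest y): (-9, -8). Wrap until returning to start. Resulting hull: (-9, -8), (-3, -7), (4, -1), (7, 5), (1, 8), (-1, 8), (-7, -1).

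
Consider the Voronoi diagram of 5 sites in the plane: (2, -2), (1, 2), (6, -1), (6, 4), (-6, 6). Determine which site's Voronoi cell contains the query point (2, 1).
Nearest site = (1, 2)

The Voronoi cell of site s contains exactly those query points closer to s than to any other site. Compute squared distances from q = (2, 1) to each site:
  (1 − 2)² + (2 − 1)² = 2
  (2 − 2)² + (-2 − 1)² = 9
  (6 − 2)² + (-1 − 1)² = 20
  (6 − 2)² + (4 − 1)² = 25
  (-6 − 2)² + (6 − 1)² = 89
Minimum is attained by (1, 2), so q lies in its Voronoi cell.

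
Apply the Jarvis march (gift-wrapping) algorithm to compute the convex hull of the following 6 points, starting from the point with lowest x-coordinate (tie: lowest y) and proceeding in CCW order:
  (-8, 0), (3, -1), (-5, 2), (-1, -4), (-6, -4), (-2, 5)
Hull (CCW) = [(-8, 0), (-6, -4), (-1, -4), (3, -1), (-2, 5)]

Jarvis march: at each step, from the current hull vertex p, select the next vertex q as the point such that every other point lies strictly to the left of (or on) the directed line p → q. (Equivalently: for every other point r, the cross product (q − p) × (r − p) ≥ 0.)
Starting point (lowest x, tie lowest y): (-8, 0). Wrap until returning to start. Resulting hull: (-8, 0), (-6, -4), (-1, -4), (3, -1), (-2, 5).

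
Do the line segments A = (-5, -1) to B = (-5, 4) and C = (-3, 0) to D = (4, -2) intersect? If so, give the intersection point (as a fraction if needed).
No (intersection of containing lines falls outside at least one segment)

Parametrize and solve: t = 11/35, s = -2/7. At least one of these is outside [0, 1], so the segments do not intersect.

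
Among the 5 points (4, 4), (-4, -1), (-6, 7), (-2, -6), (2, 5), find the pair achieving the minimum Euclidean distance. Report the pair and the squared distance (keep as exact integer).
Pair = ((4, 4), (2, 5)); squared distance = 5

Compute all C(5, 2) = 10 pairwise squared distances (x_i − x_j)² + (y_i − y_j)². The minimum is 5, attained by the pair ((4, 4), (2, 5)).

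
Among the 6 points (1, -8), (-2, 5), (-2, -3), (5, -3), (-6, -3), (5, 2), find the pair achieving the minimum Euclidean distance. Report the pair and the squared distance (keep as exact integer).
Pair = ((-2, -3), (-6, -3)); squared distance = 16

Compute all C(6, 2) = 15 pairwise squared distances (x_i − x_j)² + (y_i − y_j)². The minimum is 16, attained by the pair ((-2, -3), (-6, -3)).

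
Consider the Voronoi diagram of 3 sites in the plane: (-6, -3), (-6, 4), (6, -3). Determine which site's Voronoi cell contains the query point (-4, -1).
Nearest site = (-6, -3)

The Voronoi cell of site s contains exactly those query points closer to s than to any other site. Compute squared distances from q = (-4, -1) to each site:
  (-6 − -4)² + (-3 − -1)² = 8
  (-6 − -4)² + (4 − -1)² = 29
  (6 − -4)² + (-3 − -1)² = 104
Minimum is attained by (-6, -3), so q lies in its Voronoi cell.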